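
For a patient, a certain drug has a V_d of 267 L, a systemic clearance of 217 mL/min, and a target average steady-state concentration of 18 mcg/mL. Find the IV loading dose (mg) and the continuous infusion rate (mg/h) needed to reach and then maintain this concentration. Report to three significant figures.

(a) 4810 mg; (b) 234 mg/h

Loading dose = Vd × C = 267.0 × 18 = 4806 mg
CL = 217 mL/min × 60/1000 = 13.02 L/h
Maintenance infusion rate = CL × Css = 13.02 × 18 = 234.4 mg/h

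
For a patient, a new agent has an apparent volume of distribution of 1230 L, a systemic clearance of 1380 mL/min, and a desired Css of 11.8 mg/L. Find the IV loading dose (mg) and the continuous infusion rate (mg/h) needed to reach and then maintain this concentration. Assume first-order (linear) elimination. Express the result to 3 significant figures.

(a) 14500 mg; (b) 977 mg/h

Loading: fill Vd to C_target → 1230 L × 11.8 mg/L = 14510 mg
Convert clearance: 1380 mL/min × 60 min/h ÷ 1000 mL/L = 82.80 L/h
Maintenance infusion rate = CL × Css = 82.80 × 11.8 = 977.0 mg/h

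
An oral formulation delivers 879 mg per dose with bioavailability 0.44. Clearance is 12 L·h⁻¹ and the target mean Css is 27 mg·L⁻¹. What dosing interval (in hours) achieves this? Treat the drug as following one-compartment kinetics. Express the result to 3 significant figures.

1.19 h

F·D/τ = CL·Css → τ = F·D / (CL·Css).
τ = 0.44 × 879 / (12 × 27) = 1.194 h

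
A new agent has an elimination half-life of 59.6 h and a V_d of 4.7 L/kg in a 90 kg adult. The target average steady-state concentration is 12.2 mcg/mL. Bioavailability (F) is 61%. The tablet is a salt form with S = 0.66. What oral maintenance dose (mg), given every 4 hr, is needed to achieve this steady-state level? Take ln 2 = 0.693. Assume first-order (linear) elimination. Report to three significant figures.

596 mg

Vd = 4.7 L/kg × 90 kg = 423.0 L
k = 0.693/59.6 = 0.01163 h⁻¹, so CL = k·Vd = 0.01163 × 423.0 = 4.919 L/h
D = CL × Css × τ / F / S = 4.919 × 12.2 × 4 / 0.61 / 0.66 = 596.2 mg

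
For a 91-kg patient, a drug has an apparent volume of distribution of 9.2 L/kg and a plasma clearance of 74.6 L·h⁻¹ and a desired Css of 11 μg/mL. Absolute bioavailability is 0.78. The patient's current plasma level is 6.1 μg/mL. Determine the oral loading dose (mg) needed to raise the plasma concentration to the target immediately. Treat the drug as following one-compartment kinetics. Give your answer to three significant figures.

5260 mg

Vd(total) = 91 kg × 9.2 L/kg = 837.2 L
Concentration deficit ΔC = 11 − 6.1 = 4.900 mg/L
LD = Vd × ΔC / F = 837.2 × 4.900 / 0.78 = 5259 mg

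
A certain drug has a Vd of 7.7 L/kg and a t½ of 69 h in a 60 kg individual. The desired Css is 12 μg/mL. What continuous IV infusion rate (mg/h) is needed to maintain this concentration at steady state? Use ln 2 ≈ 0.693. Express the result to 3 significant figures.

55.7 mg/h

Total Vd = 7.7 × 60 = 462.0 L
CL = 0.693 × Vd / t½ = 0.693 × 462.0 / 69 = 4.640 L/h
Infusion rate = CL × Css = 4.640 × 12 = 55.68 mg/h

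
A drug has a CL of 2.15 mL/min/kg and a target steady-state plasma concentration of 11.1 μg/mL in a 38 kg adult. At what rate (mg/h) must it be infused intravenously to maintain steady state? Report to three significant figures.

54.4 mg/h

CL = 2.15 mL/min/kg × 38 kg = 81.70 mL/min = 81.70 × 60/1000 = 4.902 L/h
Rate = CL × Css = 4.902 × 11.1 = 54.41 mg/h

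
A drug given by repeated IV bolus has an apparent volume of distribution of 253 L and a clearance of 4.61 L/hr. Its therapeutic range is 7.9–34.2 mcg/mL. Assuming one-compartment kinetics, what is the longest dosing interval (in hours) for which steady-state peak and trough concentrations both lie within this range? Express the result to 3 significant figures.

80.4 h

k = CL / Vd = 4.610 / 253.0 = 0.01822 h⁻¹
Between IV bolus doses, concentration decays as C = C₀·e^(−kτ), so C_peak/C_trough = e^(kτ).
τ_max = ln(C_peak/C_trough) / k = ln(34.2/7.9) / 0.01822 = 1.465 / 0.01822 = 80.41 h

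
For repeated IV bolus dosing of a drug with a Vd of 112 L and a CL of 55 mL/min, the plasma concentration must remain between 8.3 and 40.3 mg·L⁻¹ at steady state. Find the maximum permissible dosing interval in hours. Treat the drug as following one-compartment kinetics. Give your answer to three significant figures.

Convert clearance: 55 mL/min × 60 min/h ÷ 1000 mL/L = 3.300 L/h
k = CL / Vd = 3.300 / 112.0 = 0.02946 h⁻¹
Between IV bolus doses, concentration decays as C = C₀·e^(−kτ), so C_peak/C_trough = e^(kτ).
τ_max = ln(C_peak/C_trough) / k = ln(40.3/8.3) / 0.02946 = 1.580 / 0.02946 = 53.63 h

53.6 h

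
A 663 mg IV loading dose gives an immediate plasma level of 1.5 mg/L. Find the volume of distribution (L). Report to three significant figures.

442 L

Immediately after an IV bolus, C₀ = Dose / Vd, so Vd = Dose / C₀.
Vd = 663 / 1.5 = 442.0 L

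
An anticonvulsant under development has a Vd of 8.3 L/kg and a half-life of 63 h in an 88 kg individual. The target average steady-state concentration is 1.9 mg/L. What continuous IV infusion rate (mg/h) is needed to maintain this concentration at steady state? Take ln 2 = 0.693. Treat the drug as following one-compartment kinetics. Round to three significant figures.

Vd(total) = 88 kg × 8.3 L/kg = 730.4 L
k = 0.693/63 = 0.01100 h⁻¹, so CL = k·Vd = 0.01100 × 730.4 = 8.034 L/h
Infusion rate = CL × Css = 8.034 × 1.9 = 15.26 mg/h

15.3 mg/h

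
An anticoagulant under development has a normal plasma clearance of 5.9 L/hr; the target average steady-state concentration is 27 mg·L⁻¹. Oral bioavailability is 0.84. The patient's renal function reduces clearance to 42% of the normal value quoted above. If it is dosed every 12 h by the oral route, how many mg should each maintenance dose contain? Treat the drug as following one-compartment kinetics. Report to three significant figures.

956 mg

Patient clearance = 0.42 × 5.900 = 2.478 L/h
D = CL × Css × τ / F = 2.478 × 27 × 12 / 0.84 = 955.8 mg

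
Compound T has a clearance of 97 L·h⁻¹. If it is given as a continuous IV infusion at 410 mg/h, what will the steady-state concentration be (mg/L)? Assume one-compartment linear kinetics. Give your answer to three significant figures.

4.23 mg/L

Css = rate / CL = 410 / 97.00 = 4.227 mg/L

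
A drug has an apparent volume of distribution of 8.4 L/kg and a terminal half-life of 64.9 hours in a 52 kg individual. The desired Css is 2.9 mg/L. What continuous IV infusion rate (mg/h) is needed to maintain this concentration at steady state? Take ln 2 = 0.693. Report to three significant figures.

13.5 mg/h

Vd = 8.4 L/kg × 52 kg = 436.8 L
k = 0.693/64.9 = 0.01068 h⁻¹, so CL = k·Vd = 0.01068 × 436.8 = 4.665 L/h
Infusion rate = CL × Css = 4.665 × 2.9 = 13.53 mg/h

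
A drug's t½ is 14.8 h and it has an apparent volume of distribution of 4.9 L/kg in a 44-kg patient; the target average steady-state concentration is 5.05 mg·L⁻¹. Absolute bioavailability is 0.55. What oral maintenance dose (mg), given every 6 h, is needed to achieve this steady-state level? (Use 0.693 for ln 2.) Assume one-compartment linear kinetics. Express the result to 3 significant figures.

Total Vd = 4.9 × 44 = 215.6 L
CL = ln 2 · Vd / t½ = 0.693 × 215.6 / 14.8 = 10.10 L/h
D = CL × Css × τ / F = 10.10 × 5.05 × 6 / 0.55 = 556.4 mg

556 mg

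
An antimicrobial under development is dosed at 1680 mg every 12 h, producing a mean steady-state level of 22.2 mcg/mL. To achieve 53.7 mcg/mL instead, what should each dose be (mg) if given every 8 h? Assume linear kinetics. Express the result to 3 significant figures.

2710 mg

With linear kinetics, Css is proportional to dose rate (D/τ) at fixed clearance.
D₂ = D₁ × (Css,target / Css,current) × (τ₂/τ₁) = 1680 × (53.7/22.2) × (8/12) = 2709 mg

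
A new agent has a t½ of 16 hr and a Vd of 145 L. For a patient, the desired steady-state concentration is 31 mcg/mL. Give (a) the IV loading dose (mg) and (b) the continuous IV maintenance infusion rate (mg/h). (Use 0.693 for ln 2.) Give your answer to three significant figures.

LD = Vd × C = 145.0 × 31 = 4495 mg
CL = 0.693 × Vd / t½ = 0.693 × 145.0 / 16 = 6.280 L/h
Infusion rate = CL × Css = 6.280 × 31 = 194.7 mg/h

(a) 4500 mg; (b) 195 mg/h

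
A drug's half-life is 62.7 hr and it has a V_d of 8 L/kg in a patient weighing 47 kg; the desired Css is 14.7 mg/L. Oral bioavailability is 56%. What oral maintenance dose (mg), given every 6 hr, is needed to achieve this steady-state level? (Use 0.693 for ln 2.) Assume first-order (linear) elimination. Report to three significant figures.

Vd = 8 L/kg × 47 kg = 376.0 L
CL = 0.693 × Vd / t½ = 0.693 × 376.0 / 62.7 = 4.156 L/h
D = CL × Css × τ / F = 4.156 × 14.7 × 6 / 0.56 = 654.6 mg

655 mg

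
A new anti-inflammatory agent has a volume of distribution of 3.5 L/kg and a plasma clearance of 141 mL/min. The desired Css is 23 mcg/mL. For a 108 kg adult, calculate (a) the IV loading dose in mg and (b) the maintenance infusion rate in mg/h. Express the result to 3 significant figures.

Total Vd = 3.5 × 108 = 378.0 L
LD = Vd · C_target = 378.0 × 23 = 8694 mg
CL = 141 mL/min = 141 × 0.06 = 8.460 L/h
Maintenance infusion rate = CL × Css = 8.460 × 23 = 194.6 mg/h

(a) 8690 mg; (b) 195 mg/h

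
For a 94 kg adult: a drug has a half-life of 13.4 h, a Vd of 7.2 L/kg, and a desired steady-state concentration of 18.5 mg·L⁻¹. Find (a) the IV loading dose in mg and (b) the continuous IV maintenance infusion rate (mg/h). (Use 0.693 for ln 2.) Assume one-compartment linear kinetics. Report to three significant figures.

Vd = 7.2 L/kg × 94 kg = 676.8 L
LD = Vd × C = 676.8 × 18.5 = 12520 mg
CL = 0.693 × Vd / t½ = 0.693 × 676.8 / 13.4 = 35.00 L/h
Infusion rate = CL × Css = 35.00 × 18.5 = 647.5 mg/h

(a) 12500 mg; (b) 648 mg/h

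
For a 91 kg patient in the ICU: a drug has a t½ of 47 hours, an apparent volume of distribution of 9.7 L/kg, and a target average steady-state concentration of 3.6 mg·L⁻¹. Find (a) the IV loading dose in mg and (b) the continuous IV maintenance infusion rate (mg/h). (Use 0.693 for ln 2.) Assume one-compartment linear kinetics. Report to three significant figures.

(a) 3180 mg; (b) 46.9 mg/h

Total Vd = 9.7 × 91 = 882.7 L
LD = Vd × C = 882.7 × 3.6 = 3178 mg
CL = 0.693 × Vd / t½ = 0.693 × 882.7 / 47 = 13.02 L/h
Infusion rate = CL × Css = 13.02 × 3.6 = 46.87 mg/h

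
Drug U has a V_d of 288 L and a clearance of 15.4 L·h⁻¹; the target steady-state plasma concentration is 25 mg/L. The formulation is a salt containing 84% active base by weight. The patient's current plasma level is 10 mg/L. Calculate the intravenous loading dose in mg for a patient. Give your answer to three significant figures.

Concentration deficit ΔC = 25 − 10 = 15.00 mg/L
LD = Vd × ΔC / S = 288.0 × 15.00 / 0.84 = 5143 mg

5140 mg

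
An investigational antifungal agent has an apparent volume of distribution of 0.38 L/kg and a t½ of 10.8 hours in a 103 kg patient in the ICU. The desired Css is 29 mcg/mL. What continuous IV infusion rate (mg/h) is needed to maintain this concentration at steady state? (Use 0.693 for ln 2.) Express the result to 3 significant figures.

72.8 mg/h

Vd(total) = 103 kg × 0.38 L/kg = 39.14 L
CL = 0.693 × Vd / t½ = 0.693 × 39.14 / 10.8 = 2.511 L/h
Infusion rate = CL × Css = 2.511 × 29 = 72.82 mg/h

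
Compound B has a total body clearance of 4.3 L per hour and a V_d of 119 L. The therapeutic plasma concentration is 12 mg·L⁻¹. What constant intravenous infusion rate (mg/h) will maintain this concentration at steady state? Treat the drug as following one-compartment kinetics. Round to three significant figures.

Rate = CL × Css = 4.300 × 12 = 51.60 mg/h

51.6 mg/h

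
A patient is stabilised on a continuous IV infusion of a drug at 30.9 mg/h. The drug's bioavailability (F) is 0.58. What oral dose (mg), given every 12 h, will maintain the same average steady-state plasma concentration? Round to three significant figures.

639 mg

To maintain the same Css, the systemic dosing rate must be unchanged: F·D/τ = infusion rate.
D = rate × τ / F = 30.9 × 12 / 0.58 = 639.3 mg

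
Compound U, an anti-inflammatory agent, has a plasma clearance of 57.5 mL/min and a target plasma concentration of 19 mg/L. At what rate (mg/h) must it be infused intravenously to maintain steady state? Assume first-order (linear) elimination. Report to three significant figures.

CL = 57.5 mL/min = 57.5 × 0.06 = 3.450 L/h
At steady state, infusion rate equals elimination rate: rate in = CL × Css.
Infusion rate = CL · Css = 3.450 L/h × 19 mg/L = 65.55 mg/h

65.6 mg/h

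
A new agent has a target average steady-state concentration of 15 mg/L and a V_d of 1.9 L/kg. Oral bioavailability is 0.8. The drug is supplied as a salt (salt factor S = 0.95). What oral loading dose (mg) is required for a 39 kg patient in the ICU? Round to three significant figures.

1460 mg

Total Vd = 1.9 × 39 = 74.10 L
The loading dose fills Vd to the target concentration.
LD = Vd × C / F / S = 74.10 × 15.00 / 0.8 / 0.95 = 1463 mg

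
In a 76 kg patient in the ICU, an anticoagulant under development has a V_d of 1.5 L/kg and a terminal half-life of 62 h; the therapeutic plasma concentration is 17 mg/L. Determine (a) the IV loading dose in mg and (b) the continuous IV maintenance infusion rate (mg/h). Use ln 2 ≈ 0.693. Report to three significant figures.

Vd(total) = 76 kg × 1.5 L/kg = 114.0 L
LD = Vd × C = 114.0 × 17 = 1938 mg
CL = 0.693 × Vd / t½ = 0.693 × 114.0 / 62 = 1.274 L/h
Infusion rate = CL × Css = 1.274 × 17 = 21.66 mg/h

(a) 1940 mg; (b) 21.7 mg/h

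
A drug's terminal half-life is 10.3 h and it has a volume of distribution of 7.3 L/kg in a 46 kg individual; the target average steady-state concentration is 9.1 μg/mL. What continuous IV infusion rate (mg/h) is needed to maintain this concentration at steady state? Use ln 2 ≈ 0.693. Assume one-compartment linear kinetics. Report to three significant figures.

206 mg/h

Vd(total) = 46 kg × 7.3 L/kg = 335.8 L
CL = ln 2 · Vd / t½ = 0.693 × 335.8 / 10.3 = 22.59 L/h
Infusion rate = CL × Css = 22.59 × 9.1 = 205.6 mg/h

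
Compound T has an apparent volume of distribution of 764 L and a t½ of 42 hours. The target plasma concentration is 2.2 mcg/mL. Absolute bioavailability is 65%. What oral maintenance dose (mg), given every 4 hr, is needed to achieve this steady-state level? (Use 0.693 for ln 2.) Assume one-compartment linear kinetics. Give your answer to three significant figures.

CL = 0.693 × Vd / t½ = 0.693 × 764.0 / 42 = 12.61 L/h
D = CL × Css × τ / F = 12.61 × 2.2 × 4 / 0.65 = 170.7 mg

171 mg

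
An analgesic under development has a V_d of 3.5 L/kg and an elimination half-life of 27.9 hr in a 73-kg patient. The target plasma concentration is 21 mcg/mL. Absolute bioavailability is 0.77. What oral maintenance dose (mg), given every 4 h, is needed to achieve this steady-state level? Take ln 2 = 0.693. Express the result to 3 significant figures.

692 mg

Total Vd = 3.5 × 73 = 255.5 L
CL = 0.693 × Vd / t½ = 0.693 × 255.5 / 27.9 = 6.346 L/h
D = CL × Css × τ / F = 6.346 × 21 × 4 / 0.77 = 692.3 mg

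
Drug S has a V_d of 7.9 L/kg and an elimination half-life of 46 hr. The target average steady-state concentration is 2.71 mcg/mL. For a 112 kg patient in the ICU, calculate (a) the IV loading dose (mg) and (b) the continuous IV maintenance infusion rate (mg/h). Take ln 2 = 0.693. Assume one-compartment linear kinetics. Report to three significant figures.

Vd = 7.9 L/kg × 112 kg = 884.8 L
LD = Vd × C = 884.8 × 2.71 = 2398 mg
CL = 0.693 × Vd / t½ = 0.693 × 884.8 / 46 = 13.33 L/h
Infusion rate = CL × Css = 13.33 × 2.71 = 36.12 mg/h

(a) 2400 mg; (b) 36.1 mg/h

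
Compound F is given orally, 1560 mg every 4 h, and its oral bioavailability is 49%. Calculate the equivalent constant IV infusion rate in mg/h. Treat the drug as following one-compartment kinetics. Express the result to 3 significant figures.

Equivalent systemic input: infusion rate = F·D/τ.
Rate = 0.49 × 1560 / 4 = 191.1 mg/h

191 mg/h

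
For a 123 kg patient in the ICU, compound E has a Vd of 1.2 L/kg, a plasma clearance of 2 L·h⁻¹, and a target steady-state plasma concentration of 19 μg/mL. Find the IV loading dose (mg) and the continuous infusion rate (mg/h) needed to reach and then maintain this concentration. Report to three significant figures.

Total Vd = 1.2 × 123 = 147.6 L
Loading: fill Vd to C_target → 147.6 L × 19 mg/L = 2804 mg
Maintenance infusion rate = CL × Css = 2.000 × 19 = 38.00 mg/h

(a) 2800 mg; (b) 38.0 mg/h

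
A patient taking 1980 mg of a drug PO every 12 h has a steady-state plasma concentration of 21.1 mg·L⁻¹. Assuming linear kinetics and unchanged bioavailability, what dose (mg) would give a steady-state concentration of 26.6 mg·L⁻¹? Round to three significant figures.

2500 mg

For first-order elimination, Css ∝ F·D/(CL·τ); F and CL are unchanged, so Css ∝ D/τ.
D₂ = D₁ × (Css,target / Css,current) = 1980 × 26.6/21.1 = 2496 mg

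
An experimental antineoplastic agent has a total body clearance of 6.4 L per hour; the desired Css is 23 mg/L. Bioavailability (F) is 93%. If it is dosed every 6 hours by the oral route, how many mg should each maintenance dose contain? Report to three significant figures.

950 mg

D = CL × Css × τ / F = 6.400 × 23 × 6 / 0.93 = 949.7 mg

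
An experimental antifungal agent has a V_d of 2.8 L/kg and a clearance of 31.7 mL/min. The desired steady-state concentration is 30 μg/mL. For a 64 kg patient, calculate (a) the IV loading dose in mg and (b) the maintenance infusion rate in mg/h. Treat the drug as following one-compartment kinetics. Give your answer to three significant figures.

Total Vd = 2.8 × 64 = 179.2 L
LD = Vd · C_target = 179.2 × 30 = 5376 mg
CL = 31.7 mL/min × 60/1000 = 1.902 L/h
Maintenance: replace elimination → rate = CL × Css = 1.902 × 30 = 57.06 mg/h

(a) 5380 mg; (b) 57.1 mg/h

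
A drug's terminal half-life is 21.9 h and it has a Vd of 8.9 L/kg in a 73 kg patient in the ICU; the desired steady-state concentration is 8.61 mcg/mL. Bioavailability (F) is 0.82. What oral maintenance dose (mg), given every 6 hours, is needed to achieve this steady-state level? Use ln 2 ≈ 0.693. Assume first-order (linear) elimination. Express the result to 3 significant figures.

1300 mg

Vd(total) = 73 kg × 8.9 L/kg = 649.7 L
k = 0.693/21.9 = 0.03164 h⁻¹, so CL = k·Vd = 0.03164 × 649.7 = 20.56 L/h
D = CL × Css × τ / F = 20.56 × 8.61 × 6 / 0.82 = 1295 mg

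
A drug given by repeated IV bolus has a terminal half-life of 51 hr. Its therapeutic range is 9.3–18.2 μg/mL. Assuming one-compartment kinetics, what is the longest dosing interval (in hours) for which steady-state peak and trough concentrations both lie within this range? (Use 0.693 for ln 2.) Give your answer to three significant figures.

49.4 h

k = 0.693 / t½ = 0.693 / 51 = 0.01359 h⁻¹
Between IV bolus doses, concentration decays as C = C₀·e^(−kτ), so C_peak/C_trough = e^(kτ).
τ_max = ln(C_peak/C_trough) / k = ln(18.2/9.3) / 0.01359 = 0.6714 / 0.01359 = 49.40 h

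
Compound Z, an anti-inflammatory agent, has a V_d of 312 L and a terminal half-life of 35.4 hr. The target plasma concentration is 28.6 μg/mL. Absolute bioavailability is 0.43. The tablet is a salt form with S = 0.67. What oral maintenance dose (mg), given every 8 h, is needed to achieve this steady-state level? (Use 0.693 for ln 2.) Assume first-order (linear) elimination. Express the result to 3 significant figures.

CL = 0.693 × Vd / t½ = 0.693 × 312.0 / 35.4 = 6.108 L/h
D = CL × Css × τ / F / S = 6.108 × 28.6 × 8 / 0.43 / 0.67 = 4851 mg

4850 mg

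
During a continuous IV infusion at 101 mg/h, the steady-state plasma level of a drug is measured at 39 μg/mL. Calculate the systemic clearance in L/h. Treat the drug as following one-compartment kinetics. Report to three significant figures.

2.59 L/h

At steady state, infusion rate = CL × Css, so CL = rate / Css.
CL = 101 / 39 = 2.590 L/h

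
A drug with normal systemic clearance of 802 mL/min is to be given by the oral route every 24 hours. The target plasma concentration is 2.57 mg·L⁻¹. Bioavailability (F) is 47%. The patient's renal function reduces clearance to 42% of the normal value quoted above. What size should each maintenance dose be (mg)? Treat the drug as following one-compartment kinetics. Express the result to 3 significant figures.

CL = 802 mL/min = 802 × 0.06 = 48.12 L/h
Patient clearance = 0.42 × 48.12 = 20.21 L/h
D = CL × Css × τ / F = 20.21 × 2.57 × 24 / 0.47 = 2652 mg

2650 mg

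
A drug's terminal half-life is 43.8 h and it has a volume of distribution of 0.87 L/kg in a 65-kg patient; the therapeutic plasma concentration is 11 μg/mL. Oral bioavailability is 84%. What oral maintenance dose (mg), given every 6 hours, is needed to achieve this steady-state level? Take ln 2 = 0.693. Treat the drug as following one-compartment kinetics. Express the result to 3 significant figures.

70.3 mg

Vd(total) = 65 kg × 0.87 L/kg = 56.55 L
k = 0.693/43.8 = 0.01582 h⁻¹, so CL = k·Vd = 0.01582 × 56.55 = 0.8946 L/h
D = CL × Css × τ / F = 0.8946 × 11 × 6 / 0.84 = 70.29 mg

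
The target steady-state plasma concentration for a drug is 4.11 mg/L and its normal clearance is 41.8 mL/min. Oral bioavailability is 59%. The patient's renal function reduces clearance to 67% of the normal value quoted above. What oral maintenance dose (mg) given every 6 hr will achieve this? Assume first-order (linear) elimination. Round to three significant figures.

Convert clearance: 41.8 mL/min × 60 min/h ÷ 1000 mL/L = 2.508 L/h
Patient clearance = 0.67 × 2.508 = 1.680 L/h
D = CL × Css × τ / F = 1.680 × 4.11 × 6 / 0.59 = 70.22 mg

70.2 mg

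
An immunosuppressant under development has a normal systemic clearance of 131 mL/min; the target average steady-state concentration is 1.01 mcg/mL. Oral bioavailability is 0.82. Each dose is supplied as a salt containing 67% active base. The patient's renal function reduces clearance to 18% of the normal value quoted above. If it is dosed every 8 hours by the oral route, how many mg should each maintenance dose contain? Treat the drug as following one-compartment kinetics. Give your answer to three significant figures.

CL = 131 mL/min = 131 × 0.06 = 7.860 L/h
Patient clearance = 0.18 × 7.860 = 1.415 L/h
D = CL × Css × τ / F / S = 1.415 × 1.01 × 8 / 0.82 / 0.67 = 20.81 mg

20.8 mg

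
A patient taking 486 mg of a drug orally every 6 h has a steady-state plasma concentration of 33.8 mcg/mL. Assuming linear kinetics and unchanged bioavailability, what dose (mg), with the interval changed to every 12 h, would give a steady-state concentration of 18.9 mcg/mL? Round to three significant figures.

With linear kinetics, Css is proportional to dose rate (D/τ) at fixed clearance.
D₂ = D₁ × (Css,target / Css,current) × (τ₂/τ₁) = 486 × (18.9/33.8) × (12/6) = 543.5 mg

544 mg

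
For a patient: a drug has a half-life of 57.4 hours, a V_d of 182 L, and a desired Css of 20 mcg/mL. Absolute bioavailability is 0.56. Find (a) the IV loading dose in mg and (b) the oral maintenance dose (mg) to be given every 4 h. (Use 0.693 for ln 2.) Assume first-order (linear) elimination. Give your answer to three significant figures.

(a) 3640 mg; (b) 314 mg

LD = Vd × C = 182.0 × 20 = 3640 mg
CL = 0.693 × Vd / t½ = 0.693 × 182.0 / 57.4 = 2.197 L/h
D = CL × Css × τ / F = 2.197 × 20 × 4 / 0.56 = 313.9 mg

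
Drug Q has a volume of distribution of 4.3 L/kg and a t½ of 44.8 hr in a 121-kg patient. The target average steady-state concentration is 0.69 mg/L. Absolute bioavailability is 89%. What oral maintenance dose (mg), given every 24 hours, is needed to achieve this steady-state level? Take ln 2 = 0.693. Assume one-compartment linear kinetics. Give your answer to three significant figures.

150 mg

Vd(total) = 121 kg × 4.3 L/kg = 520.3 L
CL = ln 2 · Vd / t½ = 0.693 × 520.3 / 44.8 = 8.048 L/h
D = CL × Css × τ / F = 8.048 × 0.69 × 24 / 0.89 = 149.7 mg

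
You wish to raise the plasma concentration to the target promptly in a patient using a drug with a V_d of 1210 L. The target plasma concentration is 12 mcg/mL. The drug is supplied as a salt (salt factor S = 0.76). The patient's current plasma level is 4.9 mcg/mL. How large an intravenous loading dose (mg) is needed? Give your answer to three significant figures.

Concentration deficit ΔC = 12 − 4.9 = 7.100 mg/L
LD = Vd × ΔC / S = 1210 × 7.100 / 0.76 = 11300 mg

11300 mg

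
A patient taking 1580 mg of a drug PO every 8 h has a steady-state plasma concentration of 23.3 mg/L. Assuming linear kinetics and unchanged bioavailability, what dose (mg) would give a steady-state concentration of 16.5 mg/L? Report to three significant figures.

1120 mg

For first-order elimination, Css ∝ F·D/(CL·τ); F and CL are unchanged, so Css ∝ D/τ.
D₂ = D₁ × (Css,target / Css,current) = 1580 × 16.5/23.3 = 1119 mg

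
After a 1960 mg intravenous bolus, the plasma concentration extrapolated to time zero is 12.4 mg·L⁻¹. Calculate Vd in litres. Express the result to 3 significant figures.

Immediately after an IV bolus, C₀ = Dose / Vd, so Vd = Dose / C₀.
Vd = 1960 / 12.4 = 158.1 L

158 L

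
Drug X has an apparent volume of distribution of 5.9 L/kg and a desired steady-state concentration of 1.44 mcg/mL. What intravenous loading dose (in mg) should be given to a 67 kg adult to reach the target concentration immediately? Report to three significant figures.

Total Vd = 5.9 × 67 = 395.3 L
The loading dose fills Vd to the target concentration.
LD = Vd × C = 395.3 × 1.440 = 569.2 mg

569 mg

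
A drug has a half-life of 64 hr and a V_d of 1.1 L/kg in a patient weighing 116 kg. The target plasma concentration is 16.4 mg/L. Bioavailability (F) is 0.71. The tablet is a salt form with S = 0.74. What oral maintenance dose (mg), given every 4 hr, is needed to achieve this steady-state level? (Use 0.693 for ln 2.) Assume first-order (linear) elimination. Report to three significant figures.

173 mg

Total Vd = 1.1 × 116 = 127.6 L
CL = 0.693 × Vd / t½ = 0.693 × 127.6 / 64 = 1.382 L/h
D = CL × Css × τ / F / S = 1.382 × 16.4 × 4 / 0.71 / 0.74 = 172.6 mg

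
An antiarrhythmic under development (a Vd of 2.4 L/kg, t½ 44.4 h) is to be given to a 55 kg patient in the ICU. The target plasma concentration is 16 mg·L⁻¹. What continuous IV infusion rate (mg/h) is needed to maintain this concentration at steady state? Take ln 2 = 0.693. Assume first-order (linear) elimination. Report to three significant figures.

Vd = 2.4 L/kg × 55 kg = 132.0 L
k = 0.693/44.4 = 0.01561 h⁻¹, so CL = k·Vd = 0.01561 × 132.0 = 2.061 L/h
Infusion rate = CL × Css = 2.061 × 16 = 32.98 mg/h

33.0 mg/h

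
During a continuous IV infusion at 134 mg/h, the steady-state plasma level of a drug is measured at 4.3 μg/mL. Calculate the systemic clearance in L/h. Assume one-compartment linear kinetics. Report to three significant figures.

31.2 L/h

At steady state, infusion rate = CL × Css, so CL = rate / Css.
CL = 134 / 4.3 = 31.16 L/h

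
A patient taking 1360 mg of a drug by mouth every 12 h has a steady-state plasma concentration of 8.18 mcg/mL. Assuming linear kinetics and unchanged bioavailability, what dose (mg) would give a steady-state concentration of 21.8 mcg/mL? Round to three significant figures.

3620 mg

For first-order elimination, Css ∝ F·D/(CL·τ); F and CL are unchanged, so Css ∝ D/τ.
D₂ = D₁ × (Css,target / Css,current) = 1360 × 21.8/8.18 = 3624 mg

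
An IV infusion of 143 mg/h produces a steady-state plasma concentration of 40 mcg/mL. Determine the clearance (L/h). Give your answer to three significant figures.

3.58 L/h

At steady state, infusion rate = CL × Css, so CL = rate / Css.
CL = 143 / 40 = 3.575 L/h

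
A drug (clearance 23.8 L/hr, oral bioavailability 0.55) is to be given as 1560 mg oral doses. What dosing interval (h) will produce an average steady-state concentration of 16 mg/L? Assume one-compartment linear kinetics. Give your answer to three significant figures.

F·D/τ = CL·Css → τ = F·D / (CL·Css).
τ = 0.55 × 1560 / (23.8 × 16) = 2.253 h

2.25 h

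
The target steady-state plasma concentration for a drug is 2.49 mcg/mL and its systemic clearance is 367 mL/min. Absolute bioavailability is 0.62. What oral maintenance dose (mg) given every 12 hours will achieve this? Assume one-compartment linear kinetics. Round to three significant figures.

1060 mg

Convert clearance: 367 mL/min × 60 min/h ÷ 1000 mL/L = 22.02 L/h
D = CL × Css × τ / F = 22.02 × 2.49 × 12 / 0.62 = 1061 mg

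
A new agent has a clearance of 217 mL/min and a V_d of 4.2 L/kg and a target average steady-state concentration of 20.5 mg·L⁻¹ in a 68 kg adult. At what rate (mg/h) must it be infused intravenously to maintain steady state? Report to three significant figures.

267 mg/h

Convert clearance: 217 mL/min × 60 min/h ÷ 1000 mL/L = 13.02 L/h
Infusion rate = CL · Css = 13.02 L/h × 20.5 mg/L = 266.9 mg/h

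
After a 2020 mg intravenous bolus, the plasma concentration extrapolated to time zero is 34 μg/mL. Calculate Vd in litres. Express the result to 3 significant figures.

Immediately after an IV bolus, C₀ = Dose / Vd, so Vd = Dose / C₀.
Vd = 2020 / 34 = 59.41 L

59.4 L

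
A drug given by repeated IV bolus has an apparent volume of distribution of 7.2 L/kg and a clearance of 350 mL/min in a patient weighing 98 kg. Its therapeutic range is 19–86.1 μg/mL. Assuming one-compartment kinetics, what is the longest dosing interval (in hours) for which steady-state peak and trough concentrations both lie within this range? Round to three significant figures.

Total Vd = 7.2 × 98 = 705.6 L
Convert clearance: 350 mL/min × 60 min/h ÷ 1000 mL/L = 21.00 L/h
k = CL / Vd = 21.00 / 705.6 = 0.02976 h⁻¹
Between IV bolus doses, concentration decays as C = C₀·e^(−kτ), so C_peak/C_trough = e^(kτ).
τ_max = ln(C_peak/C_trough) / k = ln(86.1/19) / 0.02976 = 1.511 / 0.02976 = 50.77 h

50.8 h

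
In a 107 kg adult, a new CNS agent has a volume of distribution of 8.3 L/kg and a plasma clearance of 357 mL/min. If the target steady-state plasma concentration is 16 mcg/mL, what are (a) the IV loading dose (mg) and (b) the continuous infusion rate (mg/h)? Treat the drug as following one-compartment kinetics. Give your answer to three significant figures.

(a) 14200 mg; (b) 343 mg/h

Vd(total) = 107 kg × 8.3 L/kg = 888.1 L
Loading: fill Vd to C_target → 888.1 L × 16 mg/L = 14210 mg
CL = 357 mL/min × 60/1000 = 21.42 L/h
Maintenance infusion rate = CL × Css = 21.42 × 16 = 342.7 mg/h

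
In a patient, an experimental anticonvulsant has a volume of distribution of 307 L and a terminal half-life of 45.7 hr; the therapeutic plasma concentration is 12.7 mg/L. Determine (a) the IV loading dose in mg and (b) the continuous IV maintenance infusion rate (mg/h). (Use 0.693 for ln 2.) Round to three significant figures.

LD = Vd × C = 307.0 × 12.7 = 3899 mg
CL = 0.693 × Vd / t½ = 0.693 × 307.0 / 45.7 = 4.655 L/h
Infusion rate = CL × Css = 4.655 × 12.7 = 59.12 mg/h

(a) 3900 mg; (b) 59.1 mg/h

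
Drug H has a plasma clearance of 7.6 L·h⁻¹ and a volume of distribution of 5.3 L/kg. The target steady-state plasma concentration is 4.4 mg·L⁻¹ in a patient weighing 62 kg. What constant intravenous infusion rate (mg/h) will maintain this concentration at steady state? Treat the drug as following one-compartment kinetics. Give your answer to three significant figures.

33.4 mg/h

Vd does not affect the maintenance rate; only clearance governs steady-state input.
Infusion rate = CL · Css = 7.600 L/h × 4.4 mg/L = 33.44 mg/h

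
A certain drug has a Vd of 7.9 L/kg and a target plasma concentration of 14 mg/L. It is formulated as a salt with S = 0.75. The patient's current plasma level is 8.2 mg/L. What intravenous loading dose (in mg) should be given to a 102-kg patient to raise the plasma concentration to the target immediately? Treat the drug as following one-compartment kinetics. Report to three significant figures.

Vd = 7.9 L/kg × 102 kg = 805.8 L
The loading dose fills Vd to the target concentration.
Concentration deficit ΔC = 14 − 8.2 = 5.800 mg/L
LD = Vd × ΔC / S = 805.8 × 5.800 / 0.75 = 6232 mg

6230 mg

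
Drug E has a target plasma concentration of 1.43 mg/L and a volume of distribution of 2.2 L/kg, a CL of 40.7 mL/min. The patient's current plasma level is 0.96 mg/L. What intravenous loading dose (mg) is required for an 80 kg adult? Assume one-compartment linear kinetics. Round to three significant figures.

82.7 mg

Vd(total) = 80 kg × 2.2 L/kg = 176.0 L
The loading dose fills Vd to the target concentration; clearance is irrelevant here.
Concentration deficit ΔC = 1.43 − 0.96 = 0.4700 mg/L
LD = Vd × ΔC = 176.0 × 0.4700 = 82.72 mg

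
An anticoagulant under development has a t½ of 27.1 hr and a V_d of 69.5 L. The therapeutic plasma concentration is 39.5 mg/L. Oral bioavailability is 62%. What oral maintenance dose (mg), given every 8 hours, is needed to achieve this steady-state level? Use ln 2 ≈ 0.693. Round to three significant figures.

906 mg

k = 0.693/27.1 = 0.02557 h⁻¹, so CL = k·Vd = 0.02557 × 69.50 = 1.777 L/h
D = CL × Css × τ / F = 1.777 × 39.5 × 8 / 0.62 = 905.7 mg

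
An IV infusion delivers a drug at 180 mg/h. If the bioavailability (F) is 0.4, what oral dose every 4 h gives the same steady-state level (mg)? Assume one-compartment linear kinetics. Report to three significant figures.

To maintain the same Css, the systemic dosing rate must be unchanged: F·D/τ = infusion rate.
D = rate × τ / F = 180 × 4 / 0.4 = 1800 mg

1800 mg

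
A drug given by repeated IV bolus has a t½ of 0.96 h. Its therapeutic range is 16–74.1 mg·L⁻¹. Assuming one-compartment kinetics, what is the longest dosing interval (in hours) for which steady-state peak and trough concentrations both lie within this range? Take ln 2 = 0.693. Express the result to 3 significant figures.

k = 0.693 / t½ = 0.693 / 0.96 = 0.7219 h⁻¹
Between IV bolus doses, concentration decays as C = C₀·e^(−kτ), so C_peak/C_trough = e^(kτ).
τ_max = ln(C_peak/C_trough) / k = ln(74.1/16) / 0.7219 = 1.533 / 0.7219 = 2.124 h

2.12 h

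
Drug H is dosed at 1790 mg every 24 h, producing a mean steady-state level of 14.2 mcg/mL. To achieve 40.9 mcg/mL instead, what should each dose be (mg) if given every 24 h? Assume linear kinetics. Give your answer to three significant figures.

For first-order elimination, Css ∝ F·D/(CL·τ); F and CL are unchanged, so Css ∝ D/τ.
D₂ = D₁ × (Css,target / Css,current) = 1790 × 40.9/14.2 = 5156 mg

5160 mg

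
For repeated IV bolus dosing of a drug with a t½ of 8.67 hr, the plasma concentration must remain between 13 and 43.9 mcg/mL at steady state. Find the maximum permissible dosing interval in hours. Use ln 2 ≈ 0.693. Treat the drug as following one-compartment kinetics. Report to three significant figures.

k = 0.693 / t½ = 0.693 / 8.67 = 0.07993 h⁻¹
Between IV bolus doses, concentration decays as C = C₀·e^(−kτ), so C_peak/C_trough = e^(kτ).
τ_max = ln(C_peak/C_trough) / k = ln(43.9/13) / 0.07993 = 1.217 / 0.07993 = 15.23 h

15.2 h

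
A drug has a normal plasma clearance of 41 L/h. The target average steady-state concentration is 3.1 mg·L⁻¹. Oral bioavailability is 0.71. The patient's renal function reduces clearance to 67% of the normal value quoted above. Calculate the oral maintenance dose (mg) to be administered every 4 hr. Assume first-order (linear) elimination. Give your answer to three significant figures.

Patient clearance = 0.67 × 41.00 = 27.47 L/h
D = CL × Css × τ / F = 27.47 × 3.1 × 4 / 0.71 = 479.8 mg

480 mg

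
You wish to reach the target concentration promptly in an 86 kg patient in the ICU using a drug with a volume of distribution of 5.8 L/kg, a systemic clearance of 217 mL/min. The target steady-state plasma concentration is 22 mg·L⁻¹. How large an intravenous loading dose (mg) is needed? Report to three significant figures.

11000 mg

Total Vd = 5.8 × 86 = 498.8 L
LD = Vd × C = 498.8 × 22.00 = 10970 mg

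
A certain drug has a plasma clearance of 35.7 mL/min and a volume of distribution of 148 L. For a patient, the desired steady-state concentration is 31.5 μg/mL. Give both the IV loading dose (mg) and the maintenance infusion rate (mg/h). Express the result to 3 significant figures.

LD = Vd · C_target = 148.0 × 31.5 = 4662 mg
CL = 35.7 mL/min × 60/1000 = 2.142 L/h
Infusion rate = 2.142 L/h × 31.5 mg/L = 67.47 mg/h

(a) 4660 mg; (b) 67.5 mg/h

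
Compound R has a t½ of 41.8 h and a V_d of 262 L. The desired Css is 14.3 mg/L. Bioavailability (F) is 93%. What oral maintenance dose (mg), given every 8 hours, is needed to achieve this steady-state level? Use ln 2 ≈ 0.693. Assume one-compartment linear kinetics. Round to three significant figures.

534 mg

k = 0.693/41.8 = 0.01658 h⁻¹, so CL = k·Vd = 0.01658 × 262.0 = 4.344 L/h
D = CL × Css × τ / F = 4.344 × 14.3 × 8 / 0.93 = 534.4 mg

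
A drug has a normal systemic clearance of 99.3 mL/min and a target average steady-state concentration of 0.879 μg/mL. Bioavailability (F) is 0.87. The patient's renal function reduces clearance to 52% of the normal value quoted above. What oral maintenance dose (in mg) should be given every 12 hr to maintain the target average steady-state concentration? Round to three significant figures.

CL = 99.3 mL/min × 60/1000 = 5.958 L/h
Patient clearance = 0.52 × 5.958 = 3.098 L/h
D = CL × Css × τ / F = 3.098 × 0.879 × 12 / 0.87 = 37.56 mg

37.6 mg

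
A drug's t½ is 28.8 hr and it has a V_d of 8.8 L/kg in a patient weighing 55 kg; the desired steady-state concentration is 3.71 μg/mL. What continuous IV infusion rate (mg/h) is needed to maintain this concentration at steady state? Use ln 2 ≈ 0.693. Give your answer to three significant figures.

Vd = 8.8 L/kg × 55 kg = 484.0 L
CL = ln 2 · Vd / t½ = 0.693 × 484.0 / 28.8 = 11.65 L/h
Infusion rate = CL × Css = 11.65 × 3.71 = 43.22 mg/h

43.2 mg/h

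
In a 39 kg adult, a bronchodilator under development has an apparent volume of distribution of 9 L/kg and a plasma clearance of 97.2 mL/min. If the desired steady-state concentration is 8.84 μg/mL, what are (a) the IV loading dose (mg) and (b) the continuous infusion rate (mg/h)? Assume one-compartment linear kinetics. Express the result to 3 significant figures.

(a) 3100 mg; (b) 51.6 mg/h

Vd(total) = 39 kg × 9 L/kg = 351.0 L
LD = Vd · C_target = 351.0 × 8.84 = 3103 mg
Convert clearance: 97.2 mL/min × 60 min/h ÷ 1000 mL/L = 5.832 L/h
Maintenance: replace elimination → rate = CL × Css = 5.832 × 8.84 = 51.55 mg/h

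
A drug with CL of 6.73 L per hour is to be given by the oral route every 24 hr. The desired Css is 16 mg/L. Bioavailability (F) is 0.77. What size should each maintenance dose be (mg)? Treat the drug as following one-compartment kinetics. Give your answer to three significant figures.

3360 mg

D = CL × Css × τ / F = 6.730 × 16 × 24 / 0.77 = 3356 mg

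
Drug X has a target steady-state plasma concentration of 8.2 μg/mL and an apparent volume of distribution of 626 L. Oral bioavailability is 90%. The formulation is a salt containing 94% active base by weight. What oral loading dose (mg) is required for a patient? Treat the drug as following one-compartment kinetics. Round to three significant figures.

6070 mg

LD = Vd × C / F / S = 626.0 × 8.200 / 0.9 / 0.94 = 6068 mg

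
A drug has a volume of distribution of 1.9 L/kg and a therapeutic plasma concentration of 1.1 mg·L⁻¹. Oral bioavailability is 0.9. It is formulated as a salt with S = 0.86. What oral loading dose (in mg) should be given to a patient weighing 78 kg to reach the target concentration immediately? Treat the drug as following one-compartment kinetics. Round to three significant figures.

211 mg

Vd(total) = 78 kg × 1.9 L/kg = 148.2 L
The loading dose fills Vd to the target concentration.
LD = Vd × C / F / S = 148.2 × 1.100 / 0.9 / 0.86 = 210.6 mg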